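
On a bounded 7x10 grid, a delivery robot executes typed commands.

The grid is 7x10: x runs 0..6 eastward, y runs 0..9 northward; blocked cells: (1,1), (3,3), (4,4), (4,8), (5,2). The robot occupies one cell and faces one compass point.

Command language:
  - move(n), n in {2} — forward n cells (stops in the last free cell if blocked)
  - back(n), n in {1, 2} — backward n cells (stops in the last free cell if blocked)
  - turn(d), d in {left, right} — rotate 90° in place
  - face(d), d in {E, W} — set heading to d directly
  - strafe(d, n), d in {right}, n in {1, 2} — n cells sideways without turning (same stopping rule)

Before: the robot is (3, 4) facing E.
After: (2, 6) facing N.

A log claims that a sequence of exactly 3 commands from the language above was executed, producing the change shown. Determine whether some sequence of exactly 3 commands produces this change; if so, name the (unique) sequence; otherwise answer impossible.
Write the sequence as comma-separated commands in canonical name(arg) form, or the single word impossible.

key: running move(2) before back(1) would end elsewhere — order is forced
from: (3, 4) facing E
step 1 (back(1)): (2, 4) facing E
step 2 (turn(left)): (2, 4) facing N
step 3 (move(2)): (2, 6) facing N
uniquely the one of 729 3-step routes that fits.

back(1), turn(left), move(2)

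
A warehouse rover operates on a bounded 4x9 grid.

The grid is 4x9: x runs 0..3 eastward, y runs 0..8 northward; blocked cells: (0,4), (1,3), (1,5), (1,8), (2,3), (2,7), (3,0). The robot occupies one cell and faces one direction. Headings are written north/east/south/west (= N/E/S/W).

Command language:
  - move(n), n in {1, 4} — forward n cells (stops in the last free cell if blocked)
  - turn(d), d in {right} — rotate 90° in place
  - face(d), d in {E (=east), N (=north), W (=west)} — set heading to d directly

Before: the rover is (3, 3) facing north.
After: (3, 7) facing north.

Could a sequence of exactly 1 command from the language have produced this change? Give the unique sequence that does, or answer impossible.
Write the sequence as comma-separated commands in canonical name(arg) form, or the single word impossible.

key: heading stays N — the single command does not turn
begin: (3, 3) facing north
t=1 move(4) ⇒ (3, 7) facing north
uniquely the one of 6 1-step routes that fits.

move(4)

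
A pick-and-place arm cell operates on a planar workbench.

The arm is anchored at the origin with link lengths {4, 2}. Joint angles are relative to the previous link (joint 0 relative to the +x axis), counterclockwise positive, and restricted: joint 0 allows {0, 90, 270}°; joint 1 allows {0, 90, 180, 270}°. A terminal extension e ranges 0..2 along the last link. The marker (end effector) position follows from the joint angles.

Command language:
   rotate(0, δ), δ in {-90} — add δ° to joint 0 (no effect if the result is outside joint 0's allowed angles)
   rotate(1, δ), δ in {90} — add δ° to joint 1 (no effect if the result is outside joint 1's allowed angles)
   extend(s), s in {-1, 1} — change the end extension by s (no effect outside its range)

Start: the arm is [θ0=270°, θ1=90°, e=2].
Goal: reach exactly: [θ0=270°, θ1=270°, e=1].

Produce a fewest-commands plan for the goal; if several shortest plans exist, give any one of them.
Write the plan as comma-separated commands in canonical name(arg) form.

begin: [θ0=270°, θ1=90°, e=2]
step 1 (rotate(1, 90)): [θ0=270°, θ1=180°, e=2]
step 2 (rotate(1, 90)): [θ0=270°, θ1=270°, e=2]
step 3 (extend(-1)): [θ0=270°, θ1=270°, e=1]
minimal: 3 command(s), checked below 3.

rotate(1, 90), rotate(1, 90), extend(-1)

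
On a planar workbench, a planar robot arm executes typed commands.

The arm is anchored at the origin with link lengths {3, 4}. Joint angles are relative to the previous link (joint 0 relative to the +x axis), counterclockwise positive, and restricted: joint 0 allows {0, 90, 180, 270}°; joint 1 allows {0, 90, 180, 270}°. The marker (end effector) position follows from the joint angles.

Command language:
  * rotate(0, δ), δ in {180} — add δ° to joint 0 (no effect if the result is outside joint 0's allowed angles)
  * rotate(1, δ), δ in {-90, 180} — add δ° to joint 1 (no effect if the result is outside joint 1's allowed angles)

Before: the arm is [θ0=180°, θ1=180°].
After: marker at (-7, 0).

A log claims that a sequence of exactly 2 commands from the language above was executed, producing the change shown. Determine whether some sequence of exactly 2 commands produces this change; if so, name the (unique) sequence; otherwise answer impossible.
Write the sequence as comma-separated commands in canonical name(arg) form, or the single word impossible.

t0: [θ0=180°, θ1=180°]
1. rotate(1, -90) → [θ0=180°, θ1=90°]
2. rotate(1, -90) → [θ0=180°, θ1=0°]
no rival 2-sequence matches.

rotate(1, -90), rotate(1, -90)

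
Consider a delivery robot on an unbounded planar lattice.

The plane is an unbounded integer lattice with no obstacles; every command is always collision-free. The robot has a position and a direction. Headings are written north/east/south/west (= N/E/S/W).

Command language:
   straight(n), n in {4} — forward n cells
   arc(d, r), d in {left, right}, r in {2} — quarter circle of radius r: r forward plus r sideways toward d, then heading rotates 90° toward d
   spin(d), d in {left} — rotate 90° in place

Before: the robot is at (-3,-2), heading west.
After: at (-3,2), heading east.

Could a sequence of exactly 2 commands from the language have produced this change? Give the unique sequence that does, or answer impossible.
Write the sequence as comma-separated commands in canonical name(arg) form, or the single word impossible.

key: cell and facing (now E) both changed — the 2 commands mix motion and turning
from: at (-3,-2), heading west
1. arc(right, 2) → at (-5,0), heading north
2. arc(right, 2) → at (-3,2), heading east
uniquely the one of 16 2-step routes that fits.

arc(right, 2), arc(right, 2)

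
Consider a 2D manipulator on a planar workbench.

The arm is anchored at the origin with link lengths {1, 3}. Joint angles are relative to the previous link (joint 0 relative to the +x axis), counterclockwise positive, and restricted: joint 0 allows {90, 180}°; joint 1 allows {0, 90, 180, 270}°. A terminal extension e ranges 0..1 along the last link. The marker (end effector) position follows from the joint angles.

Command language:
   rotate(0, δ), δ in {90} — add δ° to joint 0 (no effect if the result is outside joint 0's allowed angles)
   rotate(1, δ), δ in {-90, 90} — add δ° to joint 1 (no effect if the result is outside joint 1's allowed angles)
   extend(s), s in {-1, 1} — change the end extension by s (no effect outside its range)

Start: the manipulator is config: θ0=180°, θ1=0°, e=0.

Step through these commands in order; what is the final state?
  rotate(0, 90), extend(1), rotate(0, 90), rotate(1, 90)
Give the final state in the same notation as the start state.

config: θ0=180°, θ1=90°, e=1

t0: config: θ0=180°, θ1=0°, e=0
t=1 rotate(0, 90) ⇒ config: θ0=180°, θ1=0°, e=0
t=2 extend(1) ⇒ config: θ0=180°, θ1=0°, e=1
t=3 rotate(0, 90) ⇒ config: θ0=180°, θ1=0°, e=1
t=4 rotate(1, 90) ⇒ config: θ0=180°, θ1=90°, e=1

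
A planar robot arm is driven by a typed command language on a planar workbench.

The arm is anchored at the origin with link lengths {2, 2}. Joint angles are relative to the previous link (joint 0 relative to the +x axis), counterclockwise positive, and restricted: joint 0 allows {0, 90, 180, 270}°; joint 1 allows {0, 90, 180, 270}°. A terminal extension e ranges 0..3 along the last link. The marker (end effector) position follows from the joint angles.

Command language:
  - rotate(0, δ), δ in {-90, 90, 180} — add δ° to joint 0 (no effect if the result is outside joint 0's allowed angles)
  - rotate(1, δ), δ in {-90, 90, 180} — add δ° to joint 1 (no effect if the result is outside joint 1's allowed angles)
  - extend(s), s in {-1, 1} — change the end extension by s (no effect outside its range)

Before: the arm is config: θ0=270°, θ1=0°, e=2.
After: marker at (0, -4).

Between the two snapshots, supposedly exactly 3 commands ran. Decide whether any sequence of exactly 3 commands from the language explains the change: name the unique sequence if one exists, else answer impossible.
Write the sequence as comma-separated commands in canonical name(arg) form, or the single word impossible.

extend(-1), extend(-1), extend(-1)

initial: config: θ0=270°, θ1=0°, e=2
1. extend(-1) → config: θ0=270°, θ1=0°, e=1
2. extend(-1) → config: θ0=270°, θ1=0°, e=0
3. extend(-1) → config: θ0=270°, θ1=0°, e=0
no rival 3-sequence matches.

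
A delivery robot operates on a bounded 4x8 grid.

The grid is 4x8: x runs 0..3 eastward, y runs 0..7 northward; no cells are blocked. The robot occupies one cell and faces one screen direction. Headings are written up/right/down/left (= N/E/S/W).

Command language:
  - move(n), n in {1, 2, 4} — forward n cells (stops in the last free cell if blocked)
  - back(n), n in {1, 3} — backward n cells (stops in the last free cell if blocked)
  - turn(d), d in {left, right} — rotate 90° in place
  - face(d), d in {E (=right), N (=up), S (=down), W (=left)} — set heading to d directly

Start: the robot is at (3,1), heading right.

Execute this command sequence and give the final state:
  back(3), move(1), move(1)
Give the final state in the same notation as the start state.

at (2,1), heading right

begin: at (3,1), heading right
[1] after back(3): at (0,1), heading right
[2] after move(1): at (1,1), heading right
[3] after move(1): at (2,1), heading right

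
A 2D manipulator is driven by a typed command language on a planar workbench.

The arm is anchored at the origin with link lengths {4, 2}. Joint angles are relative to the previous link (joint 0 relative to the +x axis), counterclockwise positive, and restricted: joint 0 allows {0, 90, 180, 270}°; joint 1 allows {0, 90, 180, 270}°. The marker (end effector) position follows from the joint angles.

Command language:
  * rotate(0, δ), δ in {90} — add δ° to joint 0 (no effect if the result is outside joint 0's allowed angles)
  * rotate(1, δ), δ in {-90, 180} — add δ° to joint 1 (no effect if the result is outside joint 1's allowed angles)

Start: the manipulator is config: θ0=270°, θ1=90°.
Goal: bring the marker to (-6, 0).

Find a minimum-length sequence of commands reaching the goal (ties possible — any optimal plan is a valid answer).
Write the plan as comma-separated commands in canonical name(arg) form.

rotate(0, 90), rotate(0, 90), rotate(0, 90), rotate(1, -90)

t0: config: θ0=270°, θ1=90°
step 1 (rotate(0, 90)): config: θ0=0°, θ1=90°
step 2 (rotate(0, 90)): config: θ0=90°, θ1=90°
step 3 (rotate(0, 90)): config: θ0=180°, θ1=90°
step 4 (rotate(1, -90)): config: θ0=180°, θ1=0°
shorter routes all fall short; 4 is best.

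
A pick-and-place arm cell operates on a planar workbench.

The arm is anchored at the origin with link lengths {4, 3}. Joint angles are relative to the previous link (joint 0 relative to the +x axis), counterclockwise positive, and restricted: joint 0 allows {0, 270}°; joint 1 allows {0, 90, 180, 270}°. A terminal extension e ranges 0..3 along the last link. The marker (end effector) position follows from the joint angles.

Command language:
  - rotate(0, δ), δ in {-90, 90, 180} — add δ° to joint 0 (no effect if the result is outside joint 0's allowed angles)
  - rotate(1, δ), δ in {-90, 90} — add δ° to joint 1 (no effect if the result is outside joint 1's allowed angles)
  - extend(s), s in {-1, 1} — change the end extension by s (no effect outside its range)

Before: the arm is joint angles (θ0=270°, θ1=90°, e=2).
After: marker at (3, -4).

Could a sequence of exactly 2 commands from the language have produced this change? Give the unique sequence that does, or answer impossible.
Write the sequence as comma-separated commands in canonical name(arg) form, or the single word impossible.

extend(-1), extend(-1)

initial: joint angles (θ0=270°, θ1=90°, e=2)
step 1 (extend(-1)): joint angles (θ0=270°, θ1=90°, e=1)
step 2 (extend(-1)): joint angles (θ0=270°, θ1=90°, e=0)
no rival 2-sequence matches.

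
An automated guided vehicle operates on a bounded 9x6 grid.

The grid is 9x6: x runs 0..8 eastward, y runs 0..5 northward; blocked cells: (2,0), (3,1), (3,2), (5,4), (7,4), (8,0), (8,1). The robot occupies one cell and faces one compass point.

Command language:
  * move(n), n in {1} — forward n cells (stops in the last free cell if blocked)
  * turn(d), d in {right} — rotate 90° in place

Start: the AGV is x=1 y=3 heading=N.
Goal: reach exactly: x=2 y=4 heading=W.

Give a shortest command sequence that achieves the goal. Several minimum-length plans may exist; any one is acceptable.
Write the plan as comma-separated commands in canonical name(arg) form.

t0: x=1 y=3 heading=N
[1] after move(1): x=1 y=4 heading=N
[2] after turn(right): x=1 y=4 heading=E
[3] after move(1): x=2 y=4 heading=E
[4] after turn(right): x=2 y=4 heading=S
[5] after turn(right): x=2 y=4 heading=W
shorter routes all fall short; 5 is best.

move(1), turn(right), move(1), turn(right), turn(right)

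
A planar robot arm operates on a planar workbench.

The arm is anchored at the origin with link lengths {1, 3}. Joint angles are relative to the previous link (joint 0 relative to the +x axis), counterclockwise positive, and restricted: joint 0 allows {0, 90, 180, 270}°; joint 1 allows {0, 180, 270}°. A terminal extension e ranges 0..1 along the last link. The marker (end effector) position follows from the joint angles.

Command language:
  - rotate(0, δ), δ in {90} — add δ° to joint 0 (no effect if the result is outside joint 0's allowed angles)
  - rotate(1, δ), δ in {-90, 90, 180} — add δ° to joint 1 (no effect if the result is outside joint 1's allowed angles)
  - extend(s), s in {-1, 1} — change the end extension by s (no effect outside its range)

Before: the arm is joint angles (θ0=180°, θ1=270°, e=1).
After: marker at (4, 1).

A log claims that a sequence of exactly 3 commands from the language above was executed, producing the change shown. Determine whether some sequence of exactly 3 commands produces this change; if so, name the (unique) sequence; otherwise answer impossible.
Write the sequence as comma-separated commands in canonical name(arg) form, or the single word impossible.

rotate(0, 90), rotate(0, 90), rotate(0, 90)

initial: joint angles (θ0=180°, θ1=270°, e=1)
1. rotate(0, 90) → joint angles (θ0=270°, θ1=270°, e=1)
2. rotate(0, 90) → joint angles (θ0=0°, θ1=270°, e=1)
3. rotate(0, 90) → joint angles (θ0=90°, θ1=270°, e=1)
no other 3-command option fits: unique.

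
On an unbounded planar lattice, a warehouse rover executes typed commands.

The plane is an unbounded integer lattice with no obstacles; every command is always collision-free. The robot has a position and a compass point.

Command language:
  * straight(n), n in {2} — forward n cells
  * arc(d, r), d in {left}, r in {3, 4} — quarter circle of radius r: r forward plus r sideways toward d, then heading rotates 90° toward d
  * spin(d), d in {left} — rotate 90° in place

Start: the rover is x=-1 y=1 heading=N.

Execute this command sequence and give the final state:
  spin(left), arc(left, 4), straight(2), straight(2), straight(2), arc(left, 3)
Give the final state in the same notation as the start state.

x=-2 y=-12 heading=E

initial: x=-1 y=1 heading=N
[1] after spin(left): x=-1 y=1 heading=W
[2] after arc(left, 4): x=-5 y=-3 heading=S
[3] after straight(2): x=-5 y=-5 heading=S
[4] after straight(2): x=-5 y=-7 heading=S
[5] after straight(2): x=-5 y=-9 heading=S
[6] after arc(left, 3): x=-2 y=-12 heading=E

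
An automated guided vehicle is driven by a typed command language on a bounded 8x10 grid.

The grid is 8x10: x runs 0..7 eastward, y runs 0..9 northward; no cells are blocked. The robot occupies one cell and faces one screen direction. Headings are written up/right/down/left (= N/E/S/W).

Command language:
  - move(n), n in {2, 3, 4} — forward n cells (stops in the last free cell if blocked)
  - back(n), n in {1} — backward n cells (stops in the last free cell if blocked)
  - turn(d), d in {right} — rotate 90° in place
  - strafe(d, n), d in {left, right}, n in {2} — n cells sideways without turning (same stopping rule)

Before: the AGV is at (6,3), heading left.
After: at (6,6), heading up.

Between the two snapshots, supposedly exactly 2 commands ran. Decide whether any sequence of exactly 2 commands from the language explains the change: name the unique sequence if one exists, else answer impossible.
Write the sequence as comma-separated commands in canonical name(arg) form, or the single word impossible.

key: running move(3) before turn(right) would end elsewhere — order is forced
t0: at (6,3), heading left
t=1 turn(right) ⇒ at (6,3), heading up
t=2 move(3) ⇒ at (6,6), heading up
uniquely the one of 49 2-step routes that fits.

turn(right), move(3)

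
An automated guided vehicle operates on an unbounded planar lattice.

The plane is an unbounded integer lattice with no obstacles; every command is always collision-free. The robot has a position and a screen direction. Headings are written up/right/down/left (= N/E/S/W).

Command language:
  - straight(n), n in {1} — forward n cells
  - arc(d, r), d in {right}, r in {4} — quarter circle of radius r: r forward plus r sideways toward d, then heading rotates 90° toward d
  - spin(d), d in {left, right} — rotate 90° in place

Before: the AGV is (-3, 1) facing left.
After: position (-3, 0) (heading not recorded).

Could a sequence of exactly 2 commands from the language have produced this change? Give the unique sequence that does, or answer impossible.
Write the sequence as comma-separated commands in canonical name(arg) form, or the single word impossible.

spin(left), straight(1)

key: running straight(1) before spin(left) would end elsewhere — order is forced
t0: (-3, 1) facing left
[1] after spin(left): (-3, 1) facing down
[2] after straight(1): (-3, 0) facing down
uniquely the one of 16 2-step routes that fits.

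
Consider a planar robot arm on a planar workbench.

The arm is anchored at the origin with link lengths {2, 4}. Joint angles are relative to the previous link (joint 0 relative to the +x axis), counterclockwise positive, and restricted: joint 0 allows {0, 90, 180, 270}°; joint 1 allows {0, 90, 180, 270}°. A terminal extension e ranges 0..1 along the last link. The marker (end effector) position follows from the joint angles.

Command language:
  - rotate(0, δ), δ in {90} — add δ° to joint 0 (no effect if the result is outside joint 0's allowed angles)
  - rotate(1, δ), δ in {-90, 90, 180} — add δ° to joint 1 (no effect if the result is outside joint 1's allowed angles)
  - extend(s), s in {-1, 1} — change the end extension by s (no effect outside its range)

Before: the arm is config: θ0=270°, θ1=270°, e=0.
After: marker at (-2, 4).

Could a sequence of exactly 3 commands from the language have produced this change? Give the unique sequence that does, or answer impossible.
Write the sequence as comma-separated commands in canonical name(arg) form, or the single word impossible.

initial: config: θ0=270°, θ1=270°, e=0
[1] after rotate(0, 90): config: θ0=0°, θ1=270°, e=0
[2] after rotate(0, 90): config: θ0=90°, θ1=270°, e=0
[3] after rotate(0, 90): config: θ0=180°, θ1=270°, e=0
no rival 3-sequence matches.

rotate(0, 90), rotate(0, 90), rotate(0, 90)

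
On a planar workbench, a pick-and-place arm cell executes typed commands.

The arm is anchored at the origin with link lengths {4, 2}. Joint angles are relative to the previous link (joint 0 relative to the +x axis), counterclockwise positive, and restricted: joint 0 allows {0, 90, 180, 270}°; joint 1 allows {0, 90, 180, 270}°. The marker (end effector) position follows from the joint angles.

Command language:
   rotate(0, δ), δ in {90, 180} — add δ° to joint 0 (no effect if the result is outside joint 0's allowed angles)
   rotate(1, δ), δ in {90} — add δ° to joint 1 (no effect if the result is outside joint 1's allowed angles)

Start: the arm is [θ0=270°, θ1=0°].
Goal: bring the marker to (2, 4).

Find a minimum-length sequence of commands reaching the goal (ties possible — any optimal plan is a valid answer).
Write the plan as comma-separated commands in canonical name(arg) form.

rotate(0, 180), rotate(1, 90), rotate(1, 90), rotate(1, 90)

start: [θ0=270°, θ1=0°]
1. rotate(0, 180) → [θ0=90°, θ1=0°]
2. rotate(1, 90) → [θ0=90°, θ1=90°]
3. rotate(1, 90) → [θ0=90°, θ1=180°]
4. rotate(1, 90) → [θ0=90°, θ1=270°]
minimal: 4 command(s), checked below 4.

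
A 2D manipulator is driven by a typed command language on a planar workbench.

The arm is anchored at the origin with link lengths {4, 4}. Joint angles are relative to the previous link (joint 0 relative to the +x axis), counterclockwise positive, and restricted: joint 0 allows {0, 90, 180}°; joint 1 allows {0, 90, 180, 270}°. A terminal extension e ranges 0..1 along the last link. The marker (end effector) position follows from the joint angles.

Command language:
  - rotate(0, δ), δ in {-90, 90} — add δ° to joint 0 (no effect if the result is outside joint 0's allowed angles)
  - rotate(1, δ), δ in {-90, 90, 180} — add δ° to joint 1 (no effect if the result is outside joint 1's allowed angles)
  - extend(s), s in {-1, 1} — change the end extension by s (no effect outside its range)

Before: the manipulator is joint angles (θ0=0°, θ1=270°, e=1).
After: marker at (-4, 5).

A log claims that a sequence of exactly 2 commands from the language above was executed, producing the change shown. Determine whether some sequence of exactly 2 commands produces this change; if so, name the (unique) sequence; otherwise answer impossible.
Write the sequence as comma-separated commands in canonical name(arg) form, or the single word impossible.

rotate(0, 90), rotate(0, 90)

initial: joint angles (θ0=0°, θ1=270°, e=1)
[1] after rotate(0, 90): joint angles (θ0=90°, θ1=270°, e=1)
[2] after rotate(0, 90): joint angles (θ0=180°, θ1=270°, e=1)
no rival 2-sequence matches.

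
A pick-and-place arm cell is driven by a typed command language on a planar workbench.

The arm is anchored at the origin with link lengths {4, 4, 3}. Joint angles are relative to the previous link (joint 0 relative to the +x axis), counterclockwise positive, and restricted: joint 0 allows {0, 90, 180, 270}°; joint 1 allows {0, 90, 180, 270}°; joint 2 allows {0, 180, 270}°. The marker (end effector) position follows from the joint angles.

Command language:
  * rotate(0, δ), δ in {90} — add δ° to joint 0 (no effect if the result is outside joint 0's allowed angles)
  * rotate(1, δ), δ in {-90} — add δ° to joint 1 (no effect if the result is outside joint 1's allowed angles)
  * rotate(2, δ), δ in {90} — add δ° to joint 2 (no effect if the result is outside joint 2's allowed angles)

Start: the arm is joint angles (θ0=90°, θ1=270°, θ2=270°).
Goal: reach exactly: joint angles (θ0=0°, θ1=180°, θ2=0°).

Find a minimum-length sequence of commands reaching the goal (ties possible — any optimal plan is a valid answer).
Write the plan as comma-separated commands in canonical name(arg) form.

t0: joint angles (θ0=90°, θ1=270°, θ2=270°)
t=1 rotate(1, -90) ⇒ joint angles (θ0=90°, θ1=180°, θ2=270°)
t=2 rotate(2, 90) ⇒ joint angles (θ0=90°, θ1=180°, θ2=0°)
t=3 rotate(0, 90) ⇒ joint angles (θ0=180°, θ1=180°, θ2=0°)
t=4 rotate(0, 90) ⇒ joint angles (θ0=270°, θ1=180°, θ2=0°)
t=5 rotate(0, 90) ⇒ joint angles (θ0=0°, θ1=180°, θ2=0°)
minimal: 5 command(s), checked below 5.

rotate(1, -90), rotate(2, 90), rotate(0, 90), rotate(0, 90), rotate(0, 90)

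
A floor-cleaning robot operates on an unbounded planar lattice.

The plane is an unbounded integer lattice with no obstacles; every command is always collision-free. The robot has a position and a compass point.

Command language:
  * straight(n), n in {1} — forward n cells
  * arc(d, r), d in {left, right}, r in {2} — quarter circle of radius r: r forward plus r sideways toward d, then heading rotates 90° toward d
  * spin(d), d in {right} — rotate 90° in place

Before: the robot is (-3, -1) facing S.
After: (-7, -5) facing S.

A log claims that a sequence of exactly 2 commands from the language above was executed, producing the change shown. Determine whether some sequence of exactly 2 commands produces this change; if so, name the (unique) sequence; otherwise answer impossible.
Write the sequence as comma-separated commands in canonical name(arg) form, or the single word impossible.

key: still facing S at the end — net rotation zero over 2 steps
initial: (-3, -1) facing S
[1] after arc(right, 2): (-5, -3) facing W
[2] after arc(left, 2): (-7, -5) facing S
all 16 alternatives checked — unique.

arc(right, 2), arc(left, 2)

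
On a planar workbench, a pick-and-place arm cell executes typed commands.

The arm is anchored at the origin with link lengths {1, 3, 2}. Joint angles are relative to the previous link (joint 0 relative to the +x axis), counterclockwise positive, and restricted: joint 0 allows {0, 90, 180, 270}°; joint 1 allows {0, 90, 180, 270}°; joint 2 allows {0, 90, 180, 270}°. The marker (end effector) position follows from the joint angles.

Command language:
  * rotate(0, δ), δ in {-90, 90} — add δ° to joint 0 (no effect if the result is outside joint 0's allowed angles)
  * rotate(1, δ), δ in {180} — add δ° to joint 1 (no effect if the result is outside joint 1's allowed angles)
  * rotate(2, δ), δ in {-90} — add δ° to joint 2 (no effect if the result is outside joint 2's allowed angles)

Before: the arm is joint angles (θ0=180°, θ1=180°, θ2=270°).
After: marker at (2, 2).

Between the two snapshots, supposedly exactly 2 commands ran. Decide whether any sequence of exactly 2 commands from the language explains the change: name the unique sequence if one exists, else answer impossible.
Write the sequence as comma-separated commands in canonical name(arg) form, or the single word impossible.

t0: joint angles (θ0=180°, θ1=180°, θ2=270°)
1. rotate(2, -90) → joint angles (θ0=180°, θ1=180°, θ2=180°)
2. rotate(2, -90) → joint angles (θ0=180°, θ1=180°, θ2=90°)
uniquely the one of 16 2-step routes that fits.

rotate(2, -90), rotate(2, -90)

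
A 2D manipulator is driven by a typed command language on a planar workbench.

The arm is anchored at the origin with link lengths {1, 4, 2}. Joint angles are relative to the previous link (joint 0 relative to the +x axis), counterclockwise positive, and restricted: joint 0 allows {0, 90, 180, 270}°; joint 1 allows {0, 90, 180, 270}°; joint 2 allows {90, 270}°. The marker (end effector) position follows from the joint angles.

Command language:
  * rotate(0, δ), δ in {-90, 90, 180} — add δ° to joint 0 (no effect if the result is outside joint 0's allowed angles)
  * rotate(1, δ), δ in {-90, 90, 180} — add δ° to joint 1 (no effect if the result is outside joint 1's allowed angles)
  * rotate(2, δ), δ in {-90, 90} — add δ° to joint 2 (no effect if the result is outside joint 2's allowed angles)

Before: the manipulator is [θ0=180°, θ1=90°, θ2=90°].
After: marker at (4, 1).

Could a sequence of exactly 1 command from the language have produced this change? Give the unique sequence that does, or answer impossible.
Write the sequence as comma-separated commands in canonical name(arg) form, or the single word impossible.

begin: [θ0=180°, θ1=90°, θ2=90°]
t=1 rotate(0, 90) ⇒ [θ0=270°, θ1=90°, θ2=90°]
uniquely the one of 8 1-step routes that fits.

rotate(0, 90)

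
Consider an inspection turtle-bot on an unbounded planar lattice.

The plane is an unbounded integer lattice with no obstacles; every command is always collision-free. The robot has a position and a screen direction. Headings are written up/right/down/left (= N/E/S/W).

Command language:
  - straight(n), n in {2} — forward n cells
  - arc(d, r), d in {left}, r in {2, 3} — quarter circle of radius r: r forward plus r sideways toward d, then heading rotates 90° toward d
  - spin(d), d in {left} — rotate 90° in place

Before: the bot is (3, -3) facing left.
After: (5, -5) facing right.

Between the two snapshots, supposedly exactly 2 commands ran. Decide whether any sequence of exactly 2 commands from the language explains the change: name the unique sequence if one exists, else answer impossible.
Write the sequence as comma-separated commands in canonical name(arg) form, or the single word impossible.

key: order matters: swapping spin(left) and arc(left, 2) lands elsewhere
begin: (3, -3) facing left
t=1 spin(left) ⇒ (3, -3) facing down
t=2 arc(left, 2) ⇒ (5, -5) facing right
no rival 2-sequence matches.

spin(left), arc(left, 2)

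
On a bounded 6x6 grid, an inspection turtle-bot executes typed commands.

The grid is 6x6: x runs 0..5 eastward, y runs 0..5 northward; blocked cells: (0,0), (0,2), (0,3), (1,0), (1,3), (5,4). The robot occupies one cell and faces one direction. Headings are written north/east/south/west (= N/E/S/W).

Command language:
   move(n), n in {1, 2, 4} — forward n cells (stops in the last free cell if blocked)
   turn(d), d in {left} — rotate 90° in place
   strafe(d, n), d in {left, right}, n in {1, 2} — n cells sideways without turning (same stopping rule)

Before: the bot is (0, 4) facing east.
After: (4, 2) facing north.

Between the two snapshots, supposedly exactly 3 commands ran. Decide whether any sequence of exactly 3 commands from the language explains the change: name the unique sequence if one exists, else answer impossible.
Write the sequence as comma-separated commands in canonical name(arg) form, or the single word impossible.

key: running turn(left) before move(4) would end elsewhere — order is forced
start: (0, 4) facing east
[1] after move(4): (4, 4) facing east
[2] after strafe(right, 2): (4, 2) facing east
[3] after turn(left): (4, 2) facing north
no other 3-command option fits: unique.

move(4), strafe(right, 2), turn(left)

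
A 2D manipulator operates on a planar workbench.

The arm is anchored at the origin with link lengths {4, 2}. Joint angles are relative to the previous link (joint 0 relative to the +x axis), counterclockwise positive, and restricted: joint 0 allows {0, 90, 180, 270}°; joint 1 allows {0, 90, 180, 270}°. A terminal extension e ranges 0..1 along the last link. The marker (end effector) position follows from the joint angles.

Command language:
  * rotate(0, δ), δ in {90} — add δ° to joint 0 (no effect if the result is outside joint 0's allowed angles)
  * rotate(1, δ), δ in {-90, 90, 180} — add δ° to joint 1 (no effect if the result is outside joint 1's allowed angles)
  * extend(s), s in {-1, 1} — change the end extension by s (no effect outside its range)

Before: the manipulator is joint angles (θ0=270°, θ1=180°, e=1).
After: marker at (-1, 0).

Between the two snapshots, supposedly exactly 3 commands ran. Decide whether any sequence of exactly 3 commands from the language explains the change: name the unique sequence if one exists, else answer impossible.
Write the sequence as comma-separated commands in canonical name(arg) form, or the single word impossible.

initial: joint angles (θ0=270°, θ1=180°, e=1)
step 1 (rotate(0, 90)): joint angles (θ0=0°, θ1=180°, e=1)
step 2 (rotate(0, 90)): joint angles (θ0=90°, θ1=180°, e=1)
step 3 (rotate(0, 90)): joint angles (θ0=180°, θ1=180°, e=1)
all 216 alternatives checked — unique.

rotate(0, 90), rotate(0, 90), rotate(0, 90)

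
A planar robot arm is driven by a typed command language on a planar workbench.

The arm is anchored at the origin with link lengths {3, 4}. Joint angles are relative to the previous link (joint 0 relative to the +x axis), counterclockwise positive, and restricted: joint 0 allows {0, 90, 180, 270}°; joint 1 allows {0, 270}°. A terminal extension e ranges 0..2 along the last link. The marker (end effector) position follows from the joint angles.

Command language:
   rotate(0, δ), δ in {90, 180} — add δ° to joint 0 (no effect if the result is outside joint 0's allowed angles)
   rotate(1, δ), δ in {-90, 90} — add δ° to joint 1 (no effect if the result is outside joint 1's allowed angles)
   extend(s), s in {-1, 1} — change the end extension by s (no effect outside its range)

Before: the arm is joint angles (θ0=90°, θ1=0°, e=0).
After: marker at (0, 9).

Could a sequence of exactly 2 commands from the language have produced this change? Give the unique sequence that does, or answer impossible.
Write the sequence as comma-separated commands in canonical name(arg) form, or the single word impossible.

extend(1), extend(1)

from: joint angles (θ0=90°, θ1=0°, e=0)
[1] after extend(1): joint angles (θ0=90°, θ1=0°, e=1)
[2] after extend(1): joint angles (θ0=90°, θ1=0°, e=2)
no other 2-command option fits: unique.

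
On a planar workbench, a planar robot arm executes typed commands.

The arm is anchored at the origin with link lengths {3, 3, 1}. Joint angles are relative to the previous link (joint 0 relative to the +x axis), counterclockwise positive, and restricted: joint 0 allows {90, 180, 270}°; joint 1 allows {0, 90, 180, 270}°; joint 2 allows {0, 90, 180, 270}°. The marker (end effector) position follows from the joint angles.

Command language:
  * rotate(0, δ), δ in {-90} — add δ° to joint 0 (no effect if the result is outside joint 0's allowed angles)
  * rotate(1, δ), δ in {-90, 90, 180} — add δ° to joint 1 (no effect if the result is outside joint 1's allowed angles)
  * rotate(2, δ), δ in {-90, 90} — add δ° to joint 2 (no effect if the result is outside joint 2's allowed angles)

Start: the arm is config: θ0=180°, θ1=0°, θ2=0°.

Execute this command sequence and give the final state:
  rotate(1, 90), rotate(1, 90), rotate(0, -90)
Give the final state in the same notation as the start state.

config: θ0=90°, θ1=180°, θ2=0°

initial: config: θ0=180°, θ1=0°, θ2=0°
step 1 (rotate(1, 90)): config: θ0=180°, θ1=90°, θ2=0°
step 2 (rotate(1, 90)): config: θ0=180°, θ1=180°, θ2=0°
step 3 (rotate(0, -90)): config: θ0=90°, θ1=180°, θ2=0°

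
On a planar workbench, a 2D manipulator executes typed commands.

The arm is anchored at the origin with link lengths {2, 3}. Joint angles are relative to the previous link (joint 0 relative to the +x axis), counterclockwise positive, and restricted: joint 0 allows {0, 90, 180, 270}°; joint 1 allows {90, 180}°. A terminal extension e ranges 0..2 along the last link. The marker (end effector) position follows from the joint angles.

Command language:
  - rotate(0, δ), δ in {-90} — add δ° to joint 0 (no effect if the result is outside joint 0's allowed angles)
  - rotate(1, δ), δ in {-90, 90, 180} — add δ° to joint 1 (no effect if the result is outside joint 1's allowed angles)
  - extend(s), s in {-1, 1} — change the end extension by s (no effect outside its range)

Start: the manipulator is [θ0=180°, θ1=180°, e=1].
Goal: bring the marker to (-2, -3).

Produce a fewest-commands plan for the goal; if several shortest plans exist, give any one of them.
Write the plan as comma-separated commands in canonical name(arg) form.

rotate(1, -90), extend(-1)

begin: [θ0=180°, θ1=180°, e=1]
[1] after rotate(1, -90): [θ0=180°, θ1=90°, e=1]
[2] after extend(-1): [θ0=180°, θ1=90°, e=0]
no 1-step plan works, so 2 is optimal.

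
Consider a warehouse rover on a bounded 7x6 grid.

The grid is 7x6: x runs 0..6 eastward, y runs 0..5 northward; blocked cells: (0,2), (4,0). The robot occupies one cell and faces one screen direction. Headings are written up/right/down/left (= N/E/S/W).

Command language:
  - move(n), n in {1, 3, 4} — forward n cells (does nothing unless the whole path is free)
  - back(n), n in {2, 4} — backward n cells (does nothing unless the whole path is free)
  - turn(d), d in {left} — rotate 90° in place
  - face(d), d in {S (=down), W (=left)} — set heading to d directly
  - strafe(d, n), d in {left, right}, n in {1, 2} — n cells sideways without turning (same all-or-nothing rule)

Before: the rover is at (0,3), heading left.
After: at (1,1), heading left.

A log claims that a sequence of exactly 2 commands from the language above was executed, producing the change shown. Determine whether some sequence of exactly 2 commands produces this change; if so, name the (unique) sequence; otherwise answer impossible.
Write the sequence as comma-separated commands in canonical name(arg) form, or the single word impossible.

all 144 sequences checked — none match.

impossible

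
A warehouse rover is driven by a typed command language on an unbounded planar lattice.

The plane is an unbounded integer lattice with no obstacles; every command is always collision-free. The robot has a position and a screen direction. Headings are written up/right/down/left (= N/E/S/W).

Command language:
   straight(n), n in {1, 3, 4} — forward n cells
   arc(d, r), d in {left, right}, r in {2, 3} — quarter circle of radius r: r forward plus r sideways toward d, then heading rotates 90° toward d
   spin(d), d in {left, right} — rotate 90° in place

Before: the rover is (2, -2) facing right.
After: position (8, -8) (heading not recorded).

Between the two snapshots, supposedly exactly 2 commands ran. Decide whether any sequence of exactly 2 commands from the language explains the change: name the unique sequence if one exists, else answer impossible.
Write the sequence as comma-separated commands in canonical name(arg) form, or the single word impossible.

key: order matters: swapping arc(right, 3) and arc(left, 3) lands elsewhere
initial: (2, -2) facing right
step 1 (arc(right, 3)): (5, -5) facing down
step 2 (arc(left, 3)): (8, -8) facing right
all 81 alternatives checked — unique.

arc(right, 3), arc(left, 3)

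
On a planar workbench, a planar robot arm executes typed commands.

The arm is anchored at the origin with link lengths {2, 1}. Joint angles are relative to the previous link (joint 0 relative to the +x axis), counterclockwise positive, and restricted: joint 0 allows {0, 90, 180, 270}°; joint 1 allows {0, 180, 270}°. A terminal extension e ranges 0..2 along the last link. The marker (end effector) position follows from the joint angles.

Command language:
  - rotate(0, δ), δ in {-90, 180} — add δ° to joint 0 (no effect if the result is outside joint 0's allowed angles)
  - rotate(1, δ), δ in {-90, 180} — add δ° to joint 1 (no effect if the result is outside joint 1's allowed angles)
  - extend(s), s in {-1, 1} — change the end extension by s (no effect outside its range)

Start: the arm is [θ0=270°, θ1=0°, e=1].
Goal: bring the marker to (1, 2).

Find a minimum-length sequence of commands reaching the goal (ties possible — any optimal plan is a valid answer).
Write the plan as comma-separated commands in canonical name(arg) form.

t0: [θ0=270°, θ1=0°, e=1]
step 1 (extend(-1)): [θ0=270°, θ1=0°, e=0]
step 2 (rotate(1, -90)): [θ0=270°, θ1=270°, e=0]
step 3 (rotate(0, 180)): [θ0=90°, θ1=270°, e=0]
minimal: 3 command(s), checked below 3.

extend(-1), rotate(1, -90), rotate(0, 180)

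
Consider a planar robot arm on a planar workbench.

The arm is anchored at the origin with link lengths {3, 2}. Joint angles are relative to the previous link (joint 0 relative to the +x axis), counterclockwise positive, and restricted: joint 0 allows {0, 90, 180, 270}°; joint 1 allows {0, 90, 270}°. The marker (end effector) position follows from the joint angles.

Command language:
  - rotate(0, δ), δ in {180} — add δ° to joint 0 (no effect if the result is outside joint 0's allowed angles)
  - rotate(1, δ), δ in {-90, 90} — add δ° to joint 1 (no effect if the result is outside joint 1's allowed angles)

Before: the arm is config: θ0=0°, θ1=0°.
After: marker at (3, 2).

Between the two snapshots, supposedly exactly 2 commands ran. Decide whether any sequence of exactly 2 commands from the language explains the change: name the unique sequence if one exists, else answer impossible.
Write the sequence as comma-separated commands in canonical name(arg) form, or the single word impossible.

t0: config: θ0=0°, θ1=0°
1. rotate(1, 90) → config: θ0=0°, θ1=90°
2. rotate(1, 90) → config: θ0=0°, θ1=90°
all 9 alternatives checked — unique.

rotate(1, 90), rotate(1, 90)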